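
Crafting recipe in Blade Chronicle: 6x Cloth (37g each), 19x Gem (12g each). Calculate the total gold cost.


Cost breakdown:
  Cloth: 6 * 37 = 222
  Gem: 19 * 12 = 228
Total = 222 + 228 = 450

450 gold


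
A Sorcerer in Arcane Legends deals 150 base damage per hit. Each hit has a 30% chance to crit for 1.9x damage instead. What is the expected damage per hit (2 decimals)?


E[dmg] = base * (1 + crit_chance * (crit_mult - 1))
cc as decimal = 30/100 = 0.3
cm - 1 = 1.9 - 1 = 0.9
Bonus factor = 0.3 * 0.9 = 0.27
Total multiplier = 1 + 0.27 = 1.27
Expected damage = 150 * 1.27 = 190.50

190.50 damage


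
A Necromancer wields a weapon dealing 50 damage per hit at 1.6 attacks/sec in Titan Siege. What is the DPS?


DPS = damage * attack_speed
= 50 * 1.6
= 80.0

80.0 DPS


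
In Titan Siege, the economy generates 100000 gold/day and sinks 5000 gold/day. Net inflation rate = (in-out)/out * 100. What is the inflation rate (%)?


Net gold = 100000 - 5000 = 95000
Inflation rate = net / sunk * 100 = 95000 / 5000 * 100
= 19.0 * 100
= 1900.00%

1900.00%


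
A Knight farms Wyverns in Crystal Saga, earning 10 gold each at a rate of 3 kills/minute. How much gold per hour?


Gold per minute = 10 * 3 = 30
Gold per hour = 30 * 60 = 1800

1800 gold/hour


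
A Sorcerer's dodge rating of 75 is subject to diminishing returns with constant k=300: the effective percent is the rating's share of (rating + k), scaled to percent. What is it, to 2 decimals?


effective% = rating / (rating + k) * 100
= 75 / (75 + 300) * 100
= 75 / 375 * 100
= 0.2 * 100
= 20.00%

20.00%


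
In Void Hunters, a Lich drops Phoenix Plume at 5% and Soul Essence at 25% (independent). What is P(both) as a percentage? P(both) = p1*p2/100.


For independent events, P(both) = P(A) * P(B)
= 5% * 25%
= 125 / 100 %
= 1.25%

1.25%


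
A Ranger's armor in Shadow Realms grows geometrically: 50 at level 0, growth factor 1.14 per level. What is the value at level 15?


value = base * growth^level
= 50 * 1.14^15
= 50 * 7.137938
= 356.90

356.90 armor


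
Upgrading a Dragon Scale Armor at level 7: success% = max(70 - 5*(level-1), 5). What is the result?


raw_rate = 70 - 5 * (7 - 1)
= 70 - 5 * 6
= 70 - 30
= 40
Apply floor: max(40, 5) = 40%

40%


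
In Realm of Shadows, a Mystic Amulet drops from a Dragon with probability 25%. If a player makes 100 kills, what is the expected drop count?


Expected drops = kills * (drop_rate / 100)
= 100 * (25 / 100)
= 100 * 0.25
= 25.0

25.0 drops


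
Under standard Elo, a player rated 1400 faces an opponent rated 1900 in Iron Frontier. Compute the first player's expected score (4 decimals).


Elo expected score: Ea = 1/(1 + 10^((Rb-Ra)/400))
Rb - Ra = 1900 - 1400 = 500
(Rb-Ra)/400 = 500/400 = 1.25
10^1.25 = 17.782794
Ea = 1/(1 + 17.782794) = 1/18.782794 = 0.0532

0.0532


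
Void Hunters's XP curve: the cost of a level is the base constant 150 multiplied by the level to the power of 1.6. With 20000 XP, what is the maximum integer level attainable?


XP = 150 * level^1.6, so level = (XP / 150)^(1/1.6)
= (20000 / 150)^(1/1.6)
= 133.3333^0.625
= 21.2856
Floor: level = 21

level 21


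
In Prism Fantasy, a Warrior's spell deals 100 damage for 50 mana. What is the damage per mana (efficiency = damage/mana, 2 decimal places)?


Efficiency = damage / mana
= 100 / 50
= 2.00

2.00 dmg/mana


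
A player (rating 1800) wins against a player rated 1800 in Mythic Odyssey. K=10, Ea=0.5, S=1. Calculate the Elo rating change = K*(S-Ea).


Elo update: delta = K * (S - Ea), where S = 1 (wins)
S - Ea = 1 - 0.5 = 0.5
Rating change = 10 * 0.5
= 5.00

5.00 rating points


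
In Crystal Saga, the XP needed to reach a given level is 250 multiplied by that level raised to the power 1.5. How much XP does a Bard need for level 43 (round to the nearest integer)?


XP = 250 * level^1.5
Substitute level = 43:
XP = 250 * 43^1.5
= 250 * 281.9699
= 70492

70492 XP


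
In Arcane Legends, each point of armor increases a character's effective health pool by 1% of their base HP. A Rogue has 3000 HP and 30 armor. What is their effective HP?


EHP = 3000 * (1 + 30/100)
= 3000 * (1 + 0.3)
= 3000 * 1.3
= 3900.0

3900.0 EHP


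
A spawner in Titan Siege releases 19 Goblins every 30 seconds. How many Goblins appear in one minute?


Spawns per minute = count * (60 / interval)
= 19 * (60 / 30)
= 19 * 2.0
= 38.0

38.0 per minute


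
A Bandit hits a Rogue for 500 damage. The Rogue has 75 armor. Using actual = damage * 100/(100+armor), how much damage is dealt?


actual = 500 * 100 / (100 + 75)
= 500 * 100 / 175
= 50000 / 175
= 285.71

285.71 damage


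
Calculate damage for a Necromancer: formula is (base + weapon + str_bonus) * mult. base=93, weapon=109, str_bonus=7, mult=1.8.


Sum base + weapon + str = 93 + 109 + 7 = 209
Multiply by 1.8:
209 * 1.8 = 376.2

376.2 damage


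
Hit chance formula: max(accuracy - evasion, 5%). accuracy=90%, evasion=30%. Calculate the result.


accuracy - evasion = 90 - 30 = 60
Apply floor: max(60, 5) = 60
Hit chance = 60%

60%


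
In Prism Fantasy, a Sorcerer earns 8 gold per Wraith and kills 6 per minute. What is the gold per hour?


Gold per minute = 8 * 6 = 48
Gold per hour = 48 * 60 = 2880

2880 gold/hour


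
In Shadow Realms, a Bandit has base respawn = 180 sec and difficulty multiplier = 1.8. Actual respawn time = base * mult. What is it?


Respawn time = base * multiplier
= 180 * 1.8
= 324.0 seconds

324.0 seconds


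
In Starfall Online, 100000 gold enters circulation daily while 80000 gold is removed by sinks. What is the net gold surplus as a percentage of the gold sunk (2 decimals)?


Net gold = 100000 - 80000 = 20000
Inflation rate = net / sunk * 100 = 20000 / 80000 * 100
= 0.25 * 100
= 25.00%

25.00%


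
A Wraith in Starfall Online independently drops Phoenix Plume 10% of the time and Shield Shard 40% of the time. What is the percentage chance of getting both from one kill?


For independent events, P(both) = P(A) * P(B)
= 10% * 40%
= 400 / 100 %
= 4.0%

4.0%


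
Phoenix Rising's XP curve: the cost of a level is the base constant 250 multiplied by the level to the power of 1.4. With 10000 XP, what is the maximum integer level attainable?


XP = 250 * level^1.4, so level = (XP / 250)^(1/1.4)
= (10000 / 250)^(1/1.4)
= 40.0^0.7143
= 13.9421
Floor: level = 13

level 13


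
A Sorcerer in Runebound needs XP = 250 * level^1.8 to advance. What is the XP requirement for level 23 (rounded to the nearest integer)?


XP = 250 * level^1.8
Substitute level = 23:
XP = 250 * 23^1.8
= 250 * 282.5596
= 70640

70640 XP


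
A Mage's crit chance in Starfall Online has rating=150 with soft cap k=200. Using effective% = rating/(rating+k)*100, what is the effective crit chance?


effective% = rating / (rating + k) * 100
= 150 / (150 + 200) * 100
= 150 / 350 * 100
= 0.428571 * 100
= 42.86%

42.86%


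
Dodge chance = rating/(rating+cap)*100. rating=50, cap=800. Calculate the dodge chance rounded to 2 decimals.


dodge% = 50 / (50 + 800) * 100
= 50 / 850 * 100
= 0.058824 * 100
= 5.88%

5.88%


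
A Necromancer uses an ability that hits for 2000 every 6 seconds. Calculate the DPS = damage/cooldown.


DPS = damage / cooldown
= 2000 / 6
= 333.33

333.33 DPS


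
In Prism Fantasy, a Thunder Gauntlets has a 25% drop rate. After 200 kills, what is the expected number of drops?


Expected drops = kills * (drop_rate / 100)
= 200 * (25 / 100)
= 200 * 0.25
= 50.0

50.0 drops


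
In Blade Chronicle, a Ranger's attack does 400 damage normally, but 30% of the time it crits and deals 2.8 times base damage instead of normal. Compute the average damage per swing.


E[dmg] = base * (1 + crit_chance * (crit_mult - 1))
cc as decimal = 30/100 = 0.3
cm - 1 = 2.8 - 1 = 1.8
Bonus factor = 0.3 * 1.8 = 0.54
Total multiplier = 1 + 0.54 = 1.54
Expected damage = 400 * 1.54 = 616.00

616.00 damage


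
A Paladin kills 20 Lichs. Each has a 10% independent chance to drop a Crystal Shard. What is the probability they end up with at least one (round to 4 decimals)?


P(at least one) = 1 - P(none) = 1 - (1-p)^n
p = 10/100 = 0.1
1 - p = 0.9
(1 - p)^20 = 0.9^20 = 0.121577
P(at least one) = 1 - 0.121577 = 0.8784

0.8784


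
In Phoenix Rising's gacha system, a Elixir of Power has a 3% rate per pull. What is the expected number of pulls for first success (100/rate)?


Expected pulls for a geometric distribution = 1/p = 100 / rate%
= 100 / 3
= 33.33

33.33 pulls


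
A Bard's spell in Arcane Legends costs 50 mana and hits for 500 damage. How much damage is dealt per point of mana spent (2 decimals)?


Efficiency = damage / mana
= 500 / 50
= 10.00

10.00 dmg/mana


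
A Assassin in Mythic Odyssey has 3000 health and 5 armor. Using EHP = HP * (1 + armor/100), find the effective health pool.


EHP = 3000 * (1 + 5/100)
= 3000 * (1 + 0.05)
= 3000 * 1.05
= 3150.0

3150.0 EHP


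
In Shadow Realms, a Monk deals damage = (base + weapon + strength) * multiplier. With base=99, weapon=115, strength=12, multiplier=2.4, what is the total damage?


Sum base + weapon + str = 99 + 115 + 12 = 226
Multiply by 2.4:
226 * 2.4 = 542.4

542.4 damage


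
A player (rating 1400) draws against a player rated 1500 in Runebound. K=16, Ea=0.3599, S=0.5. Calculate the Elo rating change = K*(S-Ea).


Elo update: delta = K * (S - Ea), where S = 0.5 (draws)
S - Ea = 0.5 - 0.3599 = 0.1401
Rating change = 16 * 0.1401
= 2.24

2.24 rating points


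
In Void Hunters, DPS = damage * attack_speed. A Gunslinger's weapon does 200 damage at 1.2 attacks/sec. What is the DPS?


DPS = damage * attack_speed
= 200 * 1.2
= 240.0

240.0 DPS


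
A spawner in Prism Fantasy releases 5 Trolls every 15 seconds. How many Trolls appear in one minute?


Spawns per minute = count * (60 / interval)
= 5 * (60 / 15)
= 5 * 4.0
= 20.0

20.0 per minute


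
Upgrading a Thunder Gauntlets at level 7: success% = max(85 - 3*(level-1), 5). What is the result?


raw_rate = 85 - 3 * (7 - 1)
= 85 - 3 * 6
= 85 - 18
= 67
Apply floor: max(67, 5) = 67%

67%


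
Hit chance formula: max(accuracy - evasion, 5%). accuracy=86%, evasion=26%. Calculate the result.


accuracy - evasion = 86 - 26 = 60
Apply floor: max(60, 5) = 60
Hit chance = 60%

60%


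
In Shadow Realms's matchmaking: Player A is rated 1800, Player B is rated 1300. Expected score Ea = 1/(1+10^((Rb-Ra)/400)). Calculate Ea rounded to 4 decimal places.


Elo expected score: Ea = 1/(1 + 10^((Rb-Ra)/400))
Rb - Ra = 1300 - 1800 = -500
(Rb-Ra)/400 = -500/400 = -1.25
10^-1.25 = 0.056234
Ea = 1/(1 + 0.056234) = 1/1.056234 = 0.9468

0.9468


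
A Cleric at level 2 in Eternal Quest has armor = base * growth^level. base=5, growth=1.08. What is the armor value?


value = base * growth^level
= 5 * 1.08^2
= 5 * 1.1664
= 5.83

5.83 armor


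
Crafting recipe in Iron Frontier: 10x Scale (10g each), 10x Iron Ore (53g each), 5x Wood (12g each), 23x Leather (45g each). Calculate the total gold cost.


Cost breakdown:
  Scale: 10 * 10 = 100
  Iron Ore: 10 * 53 = 530
  Wood: 5 * 12 = 60
  Leather: 23 * 45 = 1035
Total = 100 + 530 + 60 + 1035 = 1725

1725 gold


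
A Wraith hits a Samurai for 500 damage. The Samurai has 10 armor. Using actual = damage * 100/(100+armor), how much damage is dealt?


actual = 500 * 100 / (100 + 10)
= 500 * 100 / 110
= 50000 / 110
= 454.55

454.55 damage


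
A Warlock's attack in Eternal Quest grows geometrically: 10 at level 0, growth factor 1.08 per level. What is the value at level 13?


value = base * growth^level
= 10 * 1.08^13
= 10 * 2.719624
= 27.20

27.20 attack


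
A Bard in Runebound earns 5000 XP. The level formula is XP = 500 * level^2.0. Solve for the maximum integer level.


XP = 500 * level^2.0, so level = (XP / 500)^(1/2.0)
= (5000 / 500)^(1/2.0)
= 10.0^0.5
= 3.1623
Floor: level = 3

level 3


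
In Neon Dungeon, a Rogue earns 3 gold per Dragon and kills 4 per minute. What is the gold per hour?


Gold per minute = 3 * 4 = 12
Gold per hour = 12 * 60 = 720

720 gold/hour


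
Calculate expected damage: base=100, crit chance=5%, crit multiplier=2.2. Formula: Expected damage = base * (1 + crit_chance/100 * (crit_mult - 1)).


E[dmg] = base * (1 + crit_chance * (crit_mult - 1))
cc as decimal = 5/100 = 0.05
cm - 1 = 2.2 - 1 = 1.2
Bonus factor = 0.05 * 1.2 = 0.06
Total multiplier = 1 + 0.06 = 1.06
Expected damage = 100 * 1.06 = 106.00

106.00 damage


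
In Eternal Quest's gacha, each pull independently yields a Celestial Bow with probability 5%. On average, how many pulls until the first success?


Expected pulls for a geometric distribution = 1/p = 100 / rate%
= 100 / 5
= 20.0

20.0 pulls


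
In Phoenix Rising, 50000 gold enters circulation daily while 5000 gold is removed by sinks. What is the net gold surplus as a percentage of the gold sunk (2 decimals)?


Net gold = 50000 - 5000 = 45000
Inflation rate = net / sunk * 100 = 45000 / 5000 * 100
= 9.0 * 100
= 900.00%

900.00%


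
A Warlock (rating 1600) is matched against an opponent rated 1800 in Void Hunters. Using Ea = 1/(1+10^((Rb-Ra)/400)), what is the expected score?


Elo expected score: Ea = 1/(1 + 10^((Rb-Ra)/400))
Rb - Ra = 1800 - 1600 = 200
(Rb-Ra)/400 = 200/400 = 0.5
10^0.5 = 3.162278
Ea = 1/(1 + 3.162278) = 1/4.162278 = 0.2403

0.2403


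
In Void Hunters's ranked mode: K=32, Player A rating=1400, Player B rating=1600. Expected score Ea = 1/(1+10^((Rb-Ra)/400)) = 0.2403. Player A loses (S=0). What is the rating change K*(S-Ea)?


Elo update: delta = K * (S - Ea), where S = 0 (loses)
S - Ea = 0 - 0.2403 = -0.2403
Rating change = 32 * -0.2403
= -7.69

-7.69 rating points


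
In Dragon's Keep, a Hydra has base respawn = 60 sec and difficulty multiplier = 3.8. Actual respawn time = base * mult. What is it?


Respawn time = base * multiplier
= 60 * 3.8
= 228.0 seconds

228.0 seconds


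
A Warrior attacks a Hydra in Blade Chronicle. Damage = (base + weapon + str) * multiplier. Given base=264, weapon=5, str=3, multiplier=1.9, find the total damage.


Sum base + weapon + str = 264 + 5 + 3 = 272
Multiply by 1.9:
272 * 1.9 = 516.8

516.8 damage


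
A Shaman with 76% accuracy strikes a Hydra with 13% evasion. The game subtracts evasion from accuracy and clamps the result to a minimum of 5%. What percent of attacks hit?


accuracy - evasion = 76 - 13 = 63
Apply floor: max(63, 5) = 63
Hit chance = 63%

63%


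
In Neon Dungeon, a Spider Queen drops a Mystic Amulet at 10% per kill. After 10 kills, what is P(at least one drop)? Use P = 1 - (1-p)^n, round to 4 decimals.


P(at least one) = 1 - P(none) = 1 - (1-p)^n
p = 10/100 = 0.1
1 - p = 0.9
(1 - p)^10 = 0.9^10 = 0.348678
P(at least one) = 1 - 0.348678 = 0.6513

0.6513


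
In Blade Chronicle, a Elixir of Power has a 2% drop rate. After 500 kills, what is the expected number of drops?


Expected drops = kills * (drop_rate / 100)
= 500 * (2 / 100)
= 500 * 0.02
= 10.0

10.0 drops


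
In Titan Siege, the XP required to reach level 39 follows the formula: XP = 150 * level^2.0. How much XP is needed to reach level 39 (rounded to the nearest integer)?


XP = 150 * level^2.0
Substitute level = 39:
XP = 150 * 39^2.0
= 150 * 1521.0
= 228150

228150 XP


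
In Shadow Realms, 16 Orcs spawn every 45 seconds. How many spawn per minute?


Spawns per minute = count * (60 / interval)
= 16 * (60 / 45)
= 16 * 1.3333
= 21.33

21.33 per minute


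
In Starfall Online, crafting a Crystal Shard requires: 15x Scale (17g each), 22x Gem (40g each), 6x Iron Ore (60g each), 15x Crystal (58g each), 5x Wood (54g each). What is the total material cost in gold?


Cost breakdown:
  Scale: 15 * 17 = 255
  Gem: 22 * 40 = 880
  Iron Ore: 6 * 60 = 360
  Crystal: 15 * 58 = 870
  Wood: 5 * 54 = 270
Total = 255 + 880 + 360 + 870 + 270 = 2635

2635 gold


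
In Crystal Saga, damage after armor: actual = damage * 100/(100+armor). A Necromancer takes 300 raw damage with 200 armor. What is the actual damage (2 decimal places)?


actual = 300 * 100 / (100 + 200)
= 300 * 100 / 300
= 30000 / 300
= 100.00

100.00 damage


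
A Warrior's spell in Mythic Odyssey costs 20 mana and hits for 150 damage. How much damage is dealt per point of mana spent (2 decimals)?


Efficiency = damage / mana
= 150 / 20
= 7.50

7.50 dmg/mana


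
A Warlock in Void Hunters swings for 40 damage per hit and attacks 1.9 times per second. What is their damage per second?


DPS = damage * attack_speed
= 40 * 1.9
= 76.0

76.0 DPS


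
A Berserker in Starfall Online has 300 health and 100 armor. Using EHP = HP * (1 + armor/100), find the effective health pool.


EHP = 300 * (1 + 100/100)
= 300 * (1 + 1.0)
= 300 * 2.0
= 600.0

600.0 EHP


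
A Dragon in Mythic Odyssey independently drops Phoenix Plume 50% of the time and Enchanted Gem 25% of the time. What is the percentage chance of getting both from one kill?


For independent events, P(both) = P(A) * P(B)
= 50% * 25%
= 1250 / 100 %
= 12.5%

12.5%


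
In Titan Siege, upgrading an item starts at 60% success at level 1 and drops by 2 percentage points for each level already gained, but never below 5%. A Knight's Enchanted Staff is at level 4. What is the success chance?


raw_rate = 60 - 2 * (4 - 1)
= 60 - 2 * 3
= 60 - 6
= 54
Apply floor: max(54, 5) = 54%

54%


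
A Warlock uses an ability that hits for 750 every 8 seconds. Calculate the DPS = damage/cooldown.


DPS = damage / cooldown
= 750 / 8
= 93.75

93.75 DPS


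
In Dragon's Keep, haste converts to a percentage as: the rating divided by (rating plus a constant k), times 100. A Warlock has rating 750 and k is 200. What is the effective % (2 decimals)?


effective% = rating / (rating + k) * 100
= 750 / (750 + 200) * 100
= 750 / 950 * 100
= 0.789474 * 100
= 78.95%

78.95%


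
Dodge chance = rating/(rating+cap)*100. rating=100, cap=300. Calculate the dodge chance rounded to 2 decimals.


dodge% = 100 / (100 + 300) * 100
= 100 / 400 * 100
= 0.25 * 100
= 25.00%

25.00%


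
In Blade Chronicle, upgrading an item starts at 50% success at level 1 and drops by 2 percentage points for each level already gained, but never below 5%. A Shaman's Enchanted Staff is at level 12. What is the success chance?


raw_rate = 50 - 2 * (12 - 1)
= 50 - 2 * 11
= 50 - 22
= 28
Apply floor: max(28, 5) = 28%

28%


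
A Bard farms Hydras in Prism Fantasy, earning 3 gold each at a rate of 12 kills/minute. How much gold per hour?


Gold per minute = 3 * 12 = 36
Gold per hour = 36 * 60 = 2160

2160 gold/hour


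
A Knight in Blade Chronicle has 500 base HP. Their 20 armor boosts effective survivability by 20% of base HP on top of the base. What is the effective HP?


EHP = 500 * (1 + 20/100)
= 500 * (1 + 0.2)
= 500 * 1.2
= 600.0

600.0 EHP


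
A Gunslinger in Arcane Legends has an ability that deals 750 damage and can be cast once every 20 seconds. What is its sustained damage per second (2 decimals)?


DPS = damage / cooldown
= 750 / 20
= 37.50

37.50 DPS


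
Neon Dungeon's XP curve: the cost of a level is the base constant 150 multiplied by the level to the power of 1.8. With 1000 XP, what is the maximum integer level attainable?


XP = 150 * level^1.8, so level = (XP / 150)^(1/1.8)
= (1000 / 150)^(1/1.8)
= 6.6667^0.5556
= 2.869
Floor: level = 2

level 2


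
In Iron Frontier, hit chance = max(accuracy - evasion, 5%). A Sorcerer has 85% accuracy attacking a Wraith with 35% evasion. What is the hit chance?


accuracy - evasion = 85 - 35 = 50
Apply floor: max(50, 5) = 50
Hit chance = 50%

50%


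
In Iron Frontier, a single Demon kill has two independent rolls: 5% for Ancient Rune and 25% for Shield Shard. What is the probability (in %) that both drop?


For independent events, P(both) = P(A) * P(B)
= 5% * 25%
= 125 / 100 %
= 1.25%

1.25%


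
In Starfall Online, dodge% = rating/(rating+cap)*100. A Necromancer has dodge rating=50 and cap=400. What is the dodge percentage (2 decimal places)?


dodge% = 50 / (50 + 400) * 100
= 50 / 450 * 100
= 0.111111 * 100
= 11.11%

11.11%


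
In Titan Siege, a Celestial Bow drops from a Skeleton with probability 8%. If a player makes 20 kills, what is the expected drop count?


Expected drops = kills * (drop_rate / 100)
= 20 * (8 / 100)
= 20 * 0.08
= 1.6

1.6 drops


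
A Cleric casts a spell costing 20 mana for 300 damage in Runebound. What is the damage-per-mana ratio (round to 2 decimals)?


Efficiency = damage / mana
= 300 / 20
= 15.00

15.00 dmg/mana


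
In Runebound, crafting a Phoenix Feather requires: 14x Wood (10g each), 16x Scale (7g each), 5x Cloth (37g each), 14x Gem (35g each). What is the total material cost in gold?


Cost breakdown:
  Wood: 14 * 10 = 140
  Scale: 16 * 7 = 112
  Cloth: 5 * 37 = 185
  Gem: 14 * 35 = 490
Total = 140 + 112 + 185 + 490 = 927

927 gold


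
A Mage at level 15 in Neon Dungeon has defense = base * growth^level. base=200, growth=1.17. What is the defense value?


value = base * growth^level
= 200 * 1.17^15
= 200 * 10.538721
= 2107.74

2107.74 defense


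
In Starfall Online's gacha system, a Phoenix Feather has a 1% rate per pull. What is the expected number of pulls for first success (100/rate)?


Expected pulls for a geometric distribution = 1/p = 100 / rate%
= 100 / 1
= 100.0

100.0 pulls


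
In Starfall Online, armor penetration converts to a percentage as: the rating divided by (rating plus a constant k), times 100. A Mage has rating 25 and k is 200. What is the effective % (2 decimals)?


effective% = rating / (rating + k) * 100
= 25 / (25 + 200) * 100
= 25 / 225 * 100
= 0.111111 * 100
= 11.11%

11.11%


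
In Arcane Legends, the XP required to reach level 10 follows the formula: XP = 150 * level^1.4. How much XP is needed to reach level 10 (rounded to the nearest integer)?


XP = 150 * level^1.4
Substitute level = 10:
XP = 150 * 10^1.4
= 150 * 25.1189
= 3768

3768 XP


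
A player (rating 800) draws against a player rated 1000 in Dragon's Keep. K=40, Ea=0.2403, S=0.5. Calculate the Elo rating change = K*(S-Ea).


Elo update: delta = K * (S - Ea), where S = 0.5 (draws)
S - Ea = 0.5 - 0.2403 = 0.2597
Rating change = 40 * 0.2597
= 10.39

10.39 rating points


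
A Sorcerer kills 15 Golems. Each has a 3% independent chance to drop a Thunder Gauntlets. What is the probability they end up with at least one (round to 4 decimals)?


P(at least one) = 1 - P(none) = 1 - (1-p)^n
p = 3/100 = 0.03
1 - p = 0.97
(1 - p)^15 = 0.97^15 = 0.633251
P(at least one) = 1 - 0.633251 = 0.3667

0.3667


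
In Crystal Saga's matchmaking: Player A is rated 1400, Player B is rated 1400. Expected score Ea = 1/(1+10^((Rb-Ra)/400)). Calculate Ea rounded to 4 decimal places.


Elo expected score: Ea = 1/(1 + 10^((Rb-Ra)/400))
Rb - Ra = 1400 - 1400 = 0
(Rb-Ra)/400 = 0/400 = 0.0
10^0.0 = 1.0
Ea = 1/(1 + 1.0) = 1/2.0 = 0.5000

0.5000


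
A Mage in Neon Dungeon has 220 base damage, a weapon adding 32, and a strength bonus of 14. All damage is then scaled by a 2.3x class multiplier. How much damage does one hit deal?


Sum base + weapon + str = 220 + 32 + 14 = 266
Multiply by 2.3:
266 * 2.3 = 611.8

611.8 damage


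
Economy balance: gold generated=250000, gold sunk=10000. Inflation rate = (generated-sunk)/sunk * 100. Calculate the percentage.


Net gold = 250000 - 10000 = 240000
Inflation rate = net / sunk * 100 = 240000 / 10000 * 100
= 24.0 * 100
= 2400.00%

2400.00%


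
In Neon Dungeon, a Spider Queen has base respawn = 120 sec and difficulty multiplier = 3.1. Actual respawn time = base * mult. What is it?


Respawn time = base * multiplier
= 120 * 3.1
= 372.0 seconds

372.0 seconds


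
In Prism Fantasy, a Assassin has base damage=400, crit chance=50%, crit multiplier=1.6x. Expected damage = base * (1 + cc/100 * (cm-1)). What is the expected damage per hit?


E[dmg] = base * (1 + crit_chance * (crit_mult - 1))
cc as decimal = 50/100 = 0.5
cm - 1 = 1.6 - 1 = 0.6
Bonus factor = 0.5 * 0.6 = 0.3
Total multiplier = 1 + 0.3 = 1.3
Expected damage = 400 * 1.3 = 520.00

520.00 damage


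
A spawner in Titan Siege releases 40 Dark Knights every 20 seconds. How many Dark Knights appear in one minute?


Spawns per minute = count * (60 / interval)
= 40 * (60 / 20)
= 40 * 3.0
= 120.0

120.0 per minute


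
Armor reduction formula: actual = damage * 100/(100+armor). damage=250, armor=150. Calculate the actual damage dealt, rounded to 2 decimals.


actual = 250 * 100 / (100 + 150)
= 250 * 100 / 250
= 25000 / 250
= 100.00

100.00 damage


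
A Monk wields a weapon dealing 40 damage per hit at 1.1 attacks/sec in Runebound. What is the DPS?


DPS = damage * attack_speed
= 40 * 1.1
= 44.0

44.0 DPS


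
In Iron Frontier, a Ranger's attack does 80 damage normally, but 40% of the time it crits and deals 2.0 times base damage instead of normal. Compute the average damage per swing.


E[dmg] = base * (1 + crit_chance * (crit_mult - 1))
cc as decimal = 40/100 = 0.4
cm - 1 = 2.0 - 1 = 1.0
Bonus factor = 0.4 * 1.0 = 0.4
Total multiplier = 1 + 0.4 = 1.4
Expected damage = 80 * 1.4 = 112.00

112.00 damage


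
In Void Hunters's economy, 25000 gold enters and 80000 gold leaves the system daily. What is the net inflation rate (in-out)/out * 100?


Net gold = 25000 - 80000 = -55000
Inflation rate = net / sunk * 100 = -55000 / 80000 * 100
= -0.6875 * 100
= -68.75%

-68.75%


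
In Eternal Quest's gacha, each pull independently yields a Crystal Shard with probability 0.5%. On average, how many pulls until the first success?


Expected pulls for a geometric distribution = 1/p = 100 / rate%
= 100 / 0.5
= 200.0

200.0 pulls


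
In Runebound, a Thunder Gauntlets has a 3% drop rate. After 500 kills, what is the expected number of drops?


Expected drops = kills * (drop_rate / 100)
= 500 * (3 / 100)
= 500 * 0.03
= 15.0

15.0 drops


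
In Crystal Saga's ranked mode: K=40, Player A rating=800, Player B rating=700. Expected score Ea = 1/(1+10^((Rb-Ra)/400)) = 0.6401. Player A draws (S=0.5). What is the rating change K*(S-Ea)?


Elo update: delta = K * (S - Ea), where S = 0.5 (draws)
S - Ea = 0.5 - 0.6401 = -0.1401
Rating change = 40 * -0.1401
= -5.60

-5.60 rating points


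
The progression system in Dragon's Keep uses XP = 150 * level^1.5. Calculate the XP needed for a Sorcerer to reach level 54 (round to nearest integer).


XP = 150 * level^1.5
Substitute level = 54:
XP = 150 * 54^1.5
= 150 * 396.8173
= 59523

59523 XP


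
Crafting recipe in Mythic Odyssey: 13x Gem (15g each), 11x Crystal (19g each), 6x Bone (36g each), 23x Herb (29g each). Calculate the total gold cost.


Cost breakdown:
  Gem: 13 * 15 = 195
  Crystal: 11 * 19 = 209
  Bone: 6 * 36 = 216
  Herb: 23 * 29 = 667
Total = 195 + 209 + 216 + 667 = 1287

1287 gold


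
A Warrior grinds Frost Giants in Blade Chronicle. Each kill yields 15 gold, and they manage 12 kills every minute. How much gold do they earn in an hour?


Gold per minute = 15 * 12 = 180
Gold per hour = 180 * 60 = 10800

10800 gold/hour


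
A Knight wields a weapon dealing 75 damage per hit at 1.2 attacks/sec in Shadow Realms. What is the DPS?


DPS = damage * attack_speed
= 75 * 1.2
= 90.0

90.0 DPS


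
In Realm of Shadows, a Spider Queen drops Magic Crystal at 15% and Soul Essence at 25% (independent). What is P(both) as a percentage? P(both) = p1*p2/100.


For independent events, P(both) = P(A) * P(B)
= 15% * 25%
= 375 / 100 %
= 3.75%

3.75%


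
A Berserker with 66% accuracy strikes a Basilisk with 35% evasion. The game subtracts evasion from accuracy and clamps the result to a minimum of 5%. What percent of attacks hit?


accuracy - evasion = 66 - 35 = 31
Apply floor: max(31, 5) = 31
Hit chance = 31%

31%


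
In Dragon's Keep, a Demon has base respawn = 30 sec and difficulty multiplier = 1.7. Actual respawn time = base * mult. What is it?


Respawn time = base * multiplier
= 30 * 1.7
= 51.0 seconds

51.0 seconds


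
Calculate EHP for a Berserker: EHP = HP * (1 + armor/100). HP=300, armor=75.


EHP = 300 * (1 + 75/100)
= 300 * (1 + 0.75)
= 300 * 1.75
= 525.0

525.0 EHP


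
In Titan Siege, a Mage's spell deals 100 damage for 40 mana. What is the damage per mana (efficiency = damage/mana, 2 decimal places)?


Efficiency = damage / mana
= 100 / 40
= 2.50

2.50 dmg/mana


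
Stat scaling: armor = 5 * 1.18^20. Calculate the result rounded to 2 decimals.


value = base * growth^level
= 5 * 1.18^20
= 5 * 27.393035
= 136.97

136.97 armor


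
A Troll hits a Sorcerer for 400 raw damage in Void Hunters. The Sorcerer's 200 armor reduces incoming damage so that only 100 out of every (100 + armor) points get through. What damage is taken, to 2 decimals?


actual = 400 * 100 / (100 + 200)
= 400 * 100 / 300
= 40000 / 300
= 133.33

133.33 damage


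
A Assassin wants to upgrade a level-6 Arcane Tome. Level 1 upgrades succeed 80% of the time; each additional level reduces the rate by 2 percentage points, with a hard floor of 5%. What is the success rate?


raw_rate = 80 - 2 * (6 - 1)
= 80 - 2 * 5
= 80 - 10
= 70
Apply floor: max(70, 5) = 70%

70%


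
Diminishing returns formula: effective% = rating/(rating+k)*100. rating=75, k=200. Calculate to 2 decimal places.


effective% = rating / (rating + k) * 100
= 75 / (75 + 200) * 100
= 75 / 275 * 100
= 0.272727 * 100
= 27.27%

27.27%


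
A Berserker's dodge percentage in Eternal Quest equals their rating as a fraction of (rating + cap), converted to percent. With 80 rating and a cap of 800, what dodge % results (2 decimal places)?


dodge% = 80 / (80 + 800) * 100
= 80 / 880 * 100
= 0.090909 * 100
= 9.09%

9.09%


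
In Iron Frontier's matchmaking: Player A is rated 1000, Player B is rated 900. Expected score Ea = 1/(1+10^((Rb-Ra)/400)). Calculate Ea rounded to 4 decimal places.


Elo expected score: Ea = 1/(1 + 10^((Rb-Ra)/400))
Rb - Ra = 900 - 1000 = -100
(Rb-Ra)/400 = -100/400 = -0.25
10^-0.25 = 0.562341
Ea = 1/(1 + 0.562341) = 1/1.562341 = 0.6401

0.6401


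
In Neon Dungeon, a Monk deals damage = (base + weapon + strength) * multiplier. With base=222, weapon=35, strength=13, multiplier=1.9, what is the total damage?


Sum base + weapon + str = 222 + 35 + 13 = 270
Multiply by 1.9:
270 * 1.9 = 513.0

513.0 damage


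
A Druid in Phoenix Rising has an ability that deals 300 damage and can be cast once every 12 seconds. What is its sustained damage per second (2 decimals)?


DPS = damage / cooldown
= 300 / 12
= 25.00

25.00 DPS


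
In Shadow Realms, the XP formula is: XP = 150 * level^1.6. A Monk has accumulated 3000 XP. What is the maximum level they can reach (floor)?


XP = 150 * level^1.6, so level = (XP / 150)^(1/1.6)
= (3000 / 150)^(1/1.6)
= 20.0^0.625
= 6.5034
Floor: level = 6

level 6


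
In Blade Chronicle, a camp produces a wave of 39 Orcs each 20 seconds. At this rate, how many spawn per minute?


Spawns per minute = count * (60 / interval)
= 39 * (60 / 20)
= 39 * 3.0
= 117.0

117.0 per minute


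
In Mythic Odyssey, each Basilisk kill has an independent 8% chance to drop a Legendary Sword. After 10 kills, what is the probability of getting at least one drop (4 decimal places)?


P(at least one) = 1 - P(none) = 1 - (1-p)^n
p = 8/100 = 0.08
1 - p = 0.92
(1 - p)^10 = 0.92^10 = 0.434388
P(at least one) = 1 - 0.434388 = 0.5656

0.5656


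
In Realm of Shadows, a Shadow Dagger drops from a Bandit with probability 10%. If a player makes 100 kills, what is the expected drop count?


Expected drops = kills * (drop_rate / 100)
= 100 * (10 / 100)
= 100 * 0.1
= 10.0

10.0 drops


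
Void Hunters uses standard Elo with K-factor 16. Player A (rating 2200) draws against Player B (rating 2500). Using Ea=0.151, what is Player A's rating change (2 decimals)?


Elo update: delta = K * (S - Ea), where S = 0.5 (draws)
S - Ea = 0.5 - 0.151 = 0.349
Rating change = 16 * 0.349
= 5.58

5.58 rating points


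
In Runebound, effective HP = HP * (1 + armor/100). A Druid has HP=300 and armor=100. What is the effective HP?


EHP = 300 * (1 + 100/100)
= 300 * (1 + 1.0)
= 300 * 2.0
= 600.0

600.0 EHP


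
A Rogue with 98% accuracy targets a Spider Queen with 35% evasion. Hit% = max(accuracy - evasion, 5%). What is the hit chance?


accuracy - evasion = 98 - 35 = 63
Apply floor: max(63, 5) = 63
Hit chance = 63%

63%


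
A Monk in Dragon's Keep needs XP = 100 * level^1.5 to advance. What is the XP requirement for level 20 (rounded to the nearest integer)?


XP = 100 * level^1.5
Substitute level = 20:
XP = 100 * 20^1.5
= 100 * 89.4427
= 8944

8944 XP


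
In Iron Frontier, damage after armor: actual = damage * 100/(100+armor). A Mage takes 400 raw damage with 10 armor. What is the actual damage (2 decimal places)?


actual = 400 * 100 / (100 + 10)
= 400 * 100 / 110
= 40000 / 110
= 363.64

363.64 damage


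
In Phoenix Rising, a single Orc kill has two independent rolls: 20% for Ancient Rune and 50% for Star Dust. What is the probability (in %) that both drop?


For independent events, P(both) = P(A) * P(B)
= 20% * 50%
= 1000 / 100 %
= 10.0%

10.0%


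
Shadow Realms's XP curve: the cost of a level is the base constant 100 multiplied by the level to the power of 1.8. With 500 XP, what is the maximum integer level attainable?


XP = 100 * level^1.8, so level = (XP / 100)^(1/1.8)
= (500 / 100)^(1/1.8)
= 5.0^0.5556
= 2.4452
Floor: level = 2

level 2


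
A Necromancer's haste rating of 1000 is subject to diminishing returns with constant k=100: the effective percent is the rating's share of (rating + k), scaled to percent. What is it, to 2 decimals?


effective% = rating / (rating + k) * 100
= 1000 / (1000 + 100) * 100
= 1000 / 1100 * 100
= 0.909091 * 100
= 90.91%

90.91%


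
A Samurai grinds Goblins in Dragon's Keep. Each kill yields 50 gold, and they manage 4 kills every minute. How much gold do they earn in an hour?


Gold per minute = 50 * 4 = 200
Gold per hour = 200 * 60 = 12000

12000 gold/hour


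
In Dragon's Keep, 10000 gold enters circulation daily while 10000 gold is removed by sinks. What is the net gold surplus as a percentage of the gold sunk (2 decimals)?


Net gold = 10000 - 10000 = 0
Inflation rate = net / sunk * 100 = 0 / 10000 * 100
= 0.0 * 100
= 0.00%

0.00%


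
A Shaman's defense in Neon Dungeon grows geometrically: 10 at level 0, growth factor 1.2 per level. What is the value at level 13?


value = base * growth^level
= 10 * 1.2^13
= 10 * 10.699321
= 106.99

106.99 defense


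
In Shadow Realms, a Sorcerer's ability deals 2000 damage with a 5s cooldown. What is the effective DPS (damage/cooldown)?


DPS = damage / cooldown
= 2000 / 5
= 400.00

400.00 DPS


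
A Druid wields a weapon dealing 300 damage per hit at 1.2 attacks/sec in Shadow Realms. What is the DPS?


DPS = damage * attack_speed
= 300 * 1.2
= 360.0

360.0 DPS


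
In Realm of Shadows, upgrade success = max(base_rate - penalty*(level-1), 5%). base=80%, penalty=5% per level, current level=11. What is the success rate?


raw_rate = 80 - 5 * (11 - 1)
= 80 - 5 * 10
= 80 - 50
= 30
Apply floor: max(30, 5) = 30%

30%


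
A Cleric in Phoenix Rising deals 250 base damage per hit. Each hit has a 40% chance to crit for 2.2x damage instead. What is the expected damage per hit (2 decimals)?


E[dmg] = base * (1 + crit_chance * (crit_mult - 1))
cc as decimal = 40/100 = 0.4
cm - 1 = 2.2 - 1 = 1.2
Bonus factor = 0.4 * 1.2 = 0.48
Total multiplier = 1 + 0.48 = 1.48
Expected damage = 250 * 1.48 = 370.00

370.00 damage


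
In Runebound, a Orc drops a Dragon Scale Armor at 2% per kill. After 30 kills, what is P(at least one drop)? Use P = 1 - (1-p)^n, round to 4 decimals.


P(at least one) = 1 - P(none) = 1 - (1-p)^n
p = 2/100 = 0.02
1 - p = 0.98
(1 - p)^30 = 0.98^30 = 0.545484
P(at least one) = 1 - 0.545484 = 0.4545

0.4545


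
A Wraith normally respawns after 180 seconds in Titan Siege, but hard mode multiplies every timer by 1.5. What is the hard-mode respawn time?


Respawn time = base * multiplier
= 180 * 1.5
= 270.0 seconds

270.0 seconds


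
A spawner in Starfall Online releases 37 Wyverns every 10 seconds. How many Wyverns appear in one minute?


Spawns per minute = count * (60 / interval)
= 37 * (60 / 10)
= 37 * 6.0
= 222.0

222.0 per minute


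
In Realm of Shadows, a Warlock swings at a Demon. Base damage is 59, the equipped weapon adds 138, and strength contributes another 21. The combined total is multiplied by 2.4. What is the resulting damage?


Sum base + weapon + str = 59 + 138 + 21 = 218
Multiply by 2.4:
218 * 2.4 = 523.2

523.2 damage


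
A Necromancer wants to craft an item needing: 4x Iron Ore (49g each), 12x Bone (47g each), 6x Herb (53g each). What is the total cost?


Cost breakdown:
  Iron Ore: 4 * 49 = 196
  Bone: 12 * 47 = 564
  Herb: 6 * 53 = 318
Total = 196 + 564 + 318 = 1078

1078 gold


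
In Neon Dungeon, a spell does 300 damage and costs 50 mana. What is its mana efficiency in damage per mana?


Efficiency = damage / mana
= 300 / 50
= 6.00

6.00 dmg/mana


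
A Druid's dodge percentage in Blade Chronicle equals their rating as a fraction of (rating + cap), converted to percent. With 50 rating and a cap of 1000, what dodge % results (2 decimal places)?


dodge% = 50 / (50 + 1000) * 100
= 50 / 1050 * 100
= 0.047619 * 100
= 4.76%

4.76%


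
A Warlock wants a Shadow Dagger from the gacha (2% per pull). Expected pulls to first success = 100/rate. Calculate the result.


Expected pulls for a geometric distribution = 1/p = 100 / rate%
= 100 / 2
= 50.0

50.0 pulls


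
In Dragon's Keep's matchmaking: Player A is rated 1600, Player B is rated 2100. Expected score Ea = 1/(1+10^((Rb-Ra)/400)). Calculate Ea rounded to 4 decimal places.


Elo expected score: Ea = 1/(1 + 10^((Rb-Ra)/400))
Rb - Ra = 2100 - 1600 = 500
(Rb-Ra)/400 = 500/400 = 1.25
10^1.25 = 17.782794
Ea = 1/(1 + 17.782794) = 1/18.782794 = 0.0532

0.0532


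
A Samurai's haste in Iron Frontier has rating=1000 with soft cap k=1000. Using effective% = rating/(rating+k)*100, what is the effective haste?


effective% = rating / (rating + k) * 100
= 1000 / (1000 + 1000) * 100
= 1000 / 2000 * 100
= 0.5 * 100
= 50.00%

50.00%


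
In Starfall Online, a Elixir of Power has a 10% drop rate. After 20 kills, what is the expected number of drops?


Expected drops = kills * (drop_rate / 100)
= 20 * (10 / 100)
= 20 * 0.1
= 2.0

2.0 drops


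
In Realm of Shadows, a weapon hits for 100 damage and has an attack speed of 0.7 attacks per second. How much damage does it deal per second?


DPS = damage * attack_speed
= 100 * 0.7
= 70.0

70.0 DPS


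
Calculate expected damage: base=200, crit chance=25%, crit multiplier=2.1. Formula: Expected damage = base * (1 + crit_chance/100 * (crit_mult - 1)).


E[dmg] = base * (1 + crit_chance * (crit_mult - 1))
cc as decimal = 25/100 = 0.25
cm - 1 = 2.1 - 1 = 1.1
Bonus factor = 0.25 * 1.1 = 0.275
Total multiplier = 1 + 0.275 = 1.275
Expected damage = 200 * 1.275 = 255.00

255.00 damage


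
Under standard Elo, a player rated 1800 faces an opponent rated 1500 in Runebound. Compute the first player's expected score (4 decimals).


Elo expected score: Ea = 1/(1 + 10^((Rb-Ra)/400))
Rb - Ra = 1500 - 1800 = -300
(Rb-Ra)/400 = -300/400 = -0.75
10^-0.75 = 0.177828
Ea = 1/(1 + 0.177828) = 1/1.177828 = 0.8490

0.8490


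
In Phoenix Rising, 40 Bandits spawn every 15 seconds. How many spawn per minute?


Spawns per minute = count * (60 / interval)
= 40 * (60 / 15)
= 40 * 4.0
= 160.0

160.0 per minute


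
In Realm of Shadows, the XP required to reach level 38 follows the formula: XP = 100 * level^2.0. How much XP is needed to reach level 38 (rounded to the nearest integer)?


XP = 100 * level^2.0
Substitute level = 38:
XP = 100 * 38^2.0
= 100 * 1444.0
= 144400

144400 XP
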